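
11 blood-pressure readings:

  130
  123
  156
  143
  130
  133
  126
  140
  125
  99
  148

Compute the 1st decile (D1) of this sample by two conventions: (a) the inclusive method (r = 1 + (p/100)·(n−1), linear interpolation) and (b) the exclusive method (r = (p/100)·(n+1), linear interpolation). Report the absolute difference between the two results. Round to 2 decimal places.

19.20

Sorted: 99, 123, 125, 126, 130, 130, 133, 140, 143, 148, 156.
n = 11.
(a) r = 2 → value at rank 2 = 123.
(b) r = 1.2; between ranks 1 (99) and 2 (123): 103.8.
|123 − 103.8| = 19.2.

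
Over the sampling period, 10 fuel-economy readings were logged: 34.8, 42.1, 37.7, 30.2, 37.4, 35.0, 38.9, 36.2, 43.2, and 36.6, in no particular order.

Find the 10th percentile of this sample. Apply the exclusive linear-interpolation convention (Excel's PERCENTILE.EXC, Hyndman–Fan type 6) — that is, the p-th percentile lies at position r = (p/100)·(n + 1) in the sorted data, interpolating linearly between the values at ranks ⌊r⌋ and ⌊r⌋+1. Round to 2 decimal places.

30.66

Sorted: 30.2, 34.8, 35.0, 36.2, 36.6, 37.4, 37.7, 38.9, 42.1, 43.2.
n = 10.
r = (10/100)·(10 + 1) = 1.1.
Rank 1 is 30.2 and rank 2 is 34.8.
Interpolate: 30.2 + 0.1·(34.8 − 30.2) = 30.2 + 0.1·4.6 = 30.66.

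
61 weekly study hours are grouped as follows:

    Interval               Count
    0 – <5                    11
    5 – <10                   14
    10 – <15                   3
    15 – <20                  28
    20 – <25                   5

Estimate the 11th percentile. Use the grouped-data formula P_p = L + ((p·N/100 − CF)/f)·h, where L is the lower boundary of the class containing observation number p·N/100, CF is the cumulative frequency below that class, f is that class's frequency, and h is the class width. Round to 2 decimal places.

N = 61; target position k = 11/100 · 61 = 6.71.
Cumulative frequencies: 11, 25, 28, 56, 61.
Observation 6.71 falls in the class 0 – <5.
L = 0, CF = 0, f = 11, h = 5.
P11 = 0 + ((6.71 − 0)/11)·5 = 0 + 3.05 = 3.05.

3.05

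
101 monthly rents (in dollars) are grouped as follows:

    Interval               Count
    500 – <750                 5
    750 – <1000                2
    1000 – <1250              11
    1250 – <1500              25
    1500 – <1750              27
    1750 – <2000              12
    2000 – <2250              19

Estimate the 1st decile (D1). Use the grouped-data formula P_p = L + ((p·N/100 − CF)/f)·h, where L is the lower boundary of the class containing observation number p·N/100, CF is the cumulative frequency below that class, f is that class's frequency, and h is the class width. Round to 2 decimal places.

N = 101; target position k = 10/100 · 101 = 10.1.
Cumulative frequencies: 5, 7, 18, 43, 70, 82, 101.
Observation 10.1 falls in the class 1000 – <1250.
L = 1000, CF = 7, f = 11, h = 250.
P10 = 1000 + ((10.1 − 7)/11)·250 = 1000 + 70.4545 = 1070.45.

1070.45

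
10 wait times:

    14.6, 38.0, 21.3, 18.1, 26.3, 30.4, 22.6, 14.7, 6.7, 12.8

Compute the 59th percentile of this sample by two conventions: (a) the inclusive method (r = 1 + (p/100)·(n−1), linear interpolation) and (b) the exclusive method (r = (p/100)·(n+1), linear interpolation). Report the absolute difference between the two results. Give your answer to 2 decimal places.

0.23

Sorted: 6.7, 12.8, 14.6, 14.7, 18.1, 21.3, 22.6, 26.3, 30.4, 38.0.
n = 10.
(a) r = 6.31; between ranks 6 (21.3) and 7 (22.6): 21.703.
(b) r = 6.49; between ranks 6 (21.3) and 7 (22.6): 21.937.
|21.703 − 21.937| = 0.234.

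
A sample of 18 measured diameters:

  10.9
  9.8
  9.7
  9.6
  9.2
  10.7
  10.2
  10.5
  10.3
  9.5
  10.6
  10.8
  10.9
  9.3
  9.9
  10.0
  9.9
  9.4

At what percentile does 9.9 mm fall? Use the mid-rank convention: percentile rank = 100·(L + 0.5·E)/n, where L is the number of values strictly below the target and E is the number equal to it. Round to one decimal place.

Sorted: 9.2, 9.3, 9.4, 9.5, 9.6, 9.7, 9.8, 9.9, 9.9, 10.0, 10.2, 10.3, 10.5, 10.6, 10.7, 10.8, 10.9, 10.9.
Count below 9.9: L = 7; count equal: E = 2; n = 18.
Percentile rank = 100·(7 + 0.5·2)/18 = 100·8/18 = 44.44.

44.4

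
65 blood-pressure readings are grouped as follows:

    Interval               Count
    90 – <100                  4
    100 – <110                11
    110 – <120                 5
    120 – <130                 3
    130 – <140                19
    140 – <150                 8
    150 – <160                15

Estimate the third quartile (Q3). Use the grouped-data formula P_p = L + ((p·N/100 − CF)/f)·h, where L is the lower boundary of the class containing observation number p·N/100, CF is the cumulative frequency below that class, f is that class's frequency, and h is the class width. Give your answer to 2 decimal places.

N = 65; target position k = 75/100 · 65 = 48.75.
Cumulative frequencies: 4, 15, 20, 23, 42, 50, 65.
Observation 48.75 falls in the class 140 – <150.
L = 140, CF = 42, f = 8, h = 10.
P75 = 140 + ((48.75 − 42)/8)·10 = 140 + 8.4375 = 148.438.

148.44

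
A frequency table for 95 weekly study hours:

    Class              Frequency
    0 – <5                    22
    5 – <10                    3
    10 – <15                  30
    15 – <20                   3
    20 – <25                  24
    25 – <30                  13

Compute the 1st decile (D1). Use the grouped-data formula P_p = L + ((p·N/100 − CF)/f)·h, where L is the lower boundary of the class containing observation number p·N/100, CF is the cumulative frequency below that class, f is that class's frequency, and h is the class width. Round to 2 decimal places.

N = 95; target position k = 10/100 · 95 = 9.5.
Cumulative frequencies: 22, 25, 55, 58, 82, 95.
Observation 9.5 falls in the class 0 – <5.
L = 0, CF = 0, f = 22, h = 5.
P10 = 0 + ((9.5 − 0)/22)·5 = 0 + 2.15909 = 2.15909.

2.16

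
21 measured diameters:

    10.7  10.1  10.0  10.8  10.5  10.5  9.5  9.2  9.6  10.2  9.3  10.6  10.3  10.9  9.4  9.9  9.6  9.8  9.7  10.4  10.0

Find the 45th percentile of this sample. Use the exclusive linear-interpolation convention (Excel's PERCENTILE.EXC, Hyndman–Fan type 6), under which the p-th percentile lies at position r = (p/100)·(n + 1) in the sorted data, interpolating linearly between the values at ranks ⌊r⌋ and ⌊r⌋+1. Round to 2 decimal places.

9.99

Sorted: 9.2, 9.3, 9.4, 9.5, 9.6, 9.6, 9.7, 9.8, 9.9, 10.0, 10.0, 10.1, 10.2, 10.3, 10.4, 10.5, 10.5, 10.6, 10.7, 10.8, 10.9.
n = 21.
r = (45/100)·(21 + 1) = 9.9.
Rank 9 is 9.9 and rank 10 is 10.0.
Interpolate: 9.9 + 0.9·(10.0 − 9.9) = 9.9 + 0.9·0.1 = 9.99.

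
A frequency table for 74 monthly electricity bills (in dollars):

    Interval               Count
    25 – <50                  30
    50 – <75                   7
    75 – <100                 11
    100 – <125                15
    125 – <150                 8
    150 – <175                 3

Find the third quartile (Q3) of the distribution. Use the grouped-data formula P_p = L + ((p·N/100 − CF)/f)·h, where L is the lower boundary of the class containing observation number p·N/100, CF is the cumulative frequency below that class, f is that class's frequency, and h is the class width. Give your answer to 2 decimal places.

N = 74; target position k = 75/100 · 74 = 55.5.
Cumulative frequencies: 30, 37, 48, 63, 71, 74.
Observation 55.5 falls in the class 100 – <125.
L = 100, CF = 48, f = 15, h = 25.
P75 = 100 + ((55.5 − 48)/15)·25 = 100 + 12.5 = 112.5.

112.50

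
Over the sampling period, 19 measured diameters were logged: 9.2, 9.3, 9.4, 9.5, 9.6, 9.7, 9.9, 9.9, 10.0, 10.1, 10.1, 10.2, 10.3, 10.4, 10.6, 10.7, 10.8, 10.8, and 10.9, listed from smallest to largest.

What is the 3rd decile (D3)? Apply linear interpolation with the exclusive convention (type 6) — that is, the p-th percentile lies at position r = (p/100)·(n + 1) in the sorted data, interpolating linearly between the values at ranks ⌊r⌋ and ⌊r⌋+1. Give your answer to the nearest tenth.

n = 19.
r = (30/100)·(19 + 1) = 6.
r is an integer, so P30 is the value at rank 6: 9.7.

9.7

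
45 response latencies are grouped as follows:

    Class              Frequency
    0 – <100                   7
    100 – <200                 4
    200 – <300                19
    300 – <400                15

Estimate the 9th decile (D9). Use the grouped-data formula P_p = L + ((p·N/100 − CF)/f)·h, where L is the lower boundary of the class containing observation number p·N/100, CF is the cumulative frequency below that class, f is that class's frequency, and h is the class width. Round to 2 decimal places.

N = 45; target position k = 90/100 · 45 = 40.5.
Cumulative frequencies: 7, 11, 30, 45.
Observation 40.5 falls in the class 300 – <400.
L = 300, CF = 30, f = 15, h = 100.
P90 = 300 + ((40.5 − 30)/15)·100 = 300 + 70 = 370.

370.00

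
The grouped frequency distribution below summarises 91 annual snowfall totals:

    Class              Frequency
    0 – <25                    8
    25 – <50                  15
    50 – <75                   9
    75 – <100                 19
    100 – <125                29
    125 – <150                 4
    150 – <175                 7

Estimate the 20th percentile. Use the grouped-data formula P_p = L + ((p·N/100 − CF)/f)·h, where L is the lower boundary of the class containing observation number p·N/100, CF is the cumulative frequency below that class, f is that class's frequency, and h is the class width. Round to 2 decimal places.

42.00

N = 91; target position k = 20/100 · 91 = 18.2.
Cumulative frequencies: 8, 23, 32, 51, 80, 84, 91.
Observation 18.2 falls in the class 25 – <50.
L = 25, CF = 8, f = 15, h = 25.
P20 = 25 + ((18.2 − 8)/15)·25 = 25 + 17 = 42.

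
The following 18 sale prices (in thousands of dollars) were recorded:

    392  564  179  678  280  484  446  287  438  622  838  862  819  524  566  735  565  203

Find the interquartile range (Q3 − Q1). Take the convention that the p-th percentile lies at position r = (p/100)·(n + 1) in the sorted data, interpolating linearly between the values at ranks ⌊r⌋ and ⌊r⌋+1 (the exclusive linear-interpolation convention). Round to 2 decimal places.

326.50

Sorted: 179, 203, 280, 287, 392, 438, 446, 484, 524, 564, 565, 566, 622, 678, 735, 819, 838, 862.
n = 18.
P25: r = 4.75; ranks 4–5 are 287, 392; interpolating gives 365.75.
P75: r = 14.25; ranks 14–15 are 678, 735; interpolating gives 692.25.
Difference: 692.25 − 365.75 = 326.5.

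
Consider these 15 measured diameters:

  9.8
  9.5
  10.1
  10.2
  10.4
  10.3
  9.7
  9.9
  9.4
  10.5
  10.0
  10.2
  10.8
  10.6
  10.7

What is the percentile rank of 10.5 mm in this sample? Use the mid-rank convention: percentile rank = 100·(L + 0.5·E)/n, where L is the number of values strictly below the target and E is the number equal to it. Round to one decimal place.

76.7

Sorted: 9.4, 9.5, 9.7, 9.8, 9.9, 10.0, 10.1, 10.2, 10.2, 10.3, 10.4, 10.5, 10.6, 10.7, 10.8.
Count below 10.5: L = 11; count equal: E = 1; n = 15.
Percentile rank = 100·(11 + 0.5·1)/15 = 100·11.5/15 = 76.67.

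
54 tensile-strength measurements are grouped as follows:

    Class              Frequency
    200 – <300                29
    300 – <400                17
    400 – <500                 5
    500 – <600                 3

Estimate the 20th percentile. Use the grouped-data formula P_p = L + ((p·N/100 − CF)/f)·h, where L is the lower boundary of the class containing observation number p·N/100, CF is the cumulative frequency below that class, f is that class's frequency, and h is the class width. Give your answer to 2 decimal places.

237.24

N = 54; target position k = 20/100 · 54 = 10.8.
Cumulative frequencies: 29, 46, 51, 54.
Observation 10.8 falls in the class 200 – <300.
L = 200, CF = 0, f = 29, h = 100.
P20 = 200 + ((10.8 − 0)/29)·100 = 200 + 37.2414 = 237.241.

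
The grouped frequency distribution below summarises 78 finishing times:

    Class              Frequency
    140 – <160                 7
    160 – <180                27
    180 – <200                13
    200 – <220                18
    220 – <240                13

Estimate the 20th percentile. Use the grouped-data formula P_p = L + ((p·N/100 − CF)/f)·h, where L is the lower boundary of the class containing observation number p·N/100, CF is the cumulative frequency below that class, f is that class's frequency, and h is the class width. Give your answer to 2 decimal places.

166.37

N = 78; target position k = 20/100 · 78 = 15.6.
Cumulative frequencies: 7, 34, 47, 65, 78.
Observation 15.6 falls in the class 160 – <180.
L = 160, CF = 7, f = 27, h = 20.
P20 = 160 + ((15.6 − 7)/27)·20 = 160 + 6.37037 = 166.37.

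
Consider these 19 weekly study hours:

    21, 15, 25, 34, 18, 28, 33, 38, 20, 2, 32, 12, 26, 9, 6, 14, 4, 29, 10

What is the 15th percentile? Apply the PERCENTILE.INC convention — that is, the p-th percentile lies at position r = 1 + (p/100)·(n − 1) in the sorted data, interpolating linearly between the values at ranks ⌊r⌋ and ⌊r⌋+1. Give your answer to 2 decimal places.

Sorted: 2, 4, 6, 9, 10, 12, 14, 15, 18, 20, 21, 25, 26, 28, 29, 32, 33, 34, 38.
n = 19.
r = 1 + (15/100)·(19 − 1) = 1 + 2.7 = 3.7.
Rank 3 is 6 and rank 4 is 9.
Interpolate: 6 + 0.7·(9 − 6) = 6 + 0.7·3 = 8.1.

8.10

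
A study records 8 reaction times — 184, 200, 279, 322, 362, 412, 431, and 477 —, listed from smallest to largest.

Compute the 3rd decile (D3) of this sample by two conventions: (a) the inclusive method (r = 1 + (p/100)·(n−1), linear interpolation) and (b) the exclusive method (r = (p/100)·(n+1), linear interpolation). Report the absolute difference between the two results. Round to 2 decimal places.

28.00

n = 8.
(a) r = 3.1; between ranks 3 (279) and 4 (322): 283.3.
(b) r = 2.7; between ranks 2 (200) and 3 (279): 255.3.
|283.3 − 255.3| = 28.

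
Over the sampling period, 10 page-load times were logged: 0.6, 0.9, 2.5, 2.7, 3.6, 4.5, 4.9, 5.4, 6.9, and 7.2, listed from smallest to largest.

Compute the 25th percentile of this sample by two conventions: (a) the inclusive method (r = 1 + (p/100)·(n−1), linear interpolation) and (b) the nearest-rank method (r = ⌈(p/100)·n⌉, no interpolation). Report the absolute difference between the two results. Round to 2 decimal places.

n = 10.
(a) r = 3.25; between ranks 3 (2.5) and 4 (2.7): 2.55.
(b) the nearest-rank method: rank 3 → 2.5.
|2.55 − 2.5| = 0.05.

0.05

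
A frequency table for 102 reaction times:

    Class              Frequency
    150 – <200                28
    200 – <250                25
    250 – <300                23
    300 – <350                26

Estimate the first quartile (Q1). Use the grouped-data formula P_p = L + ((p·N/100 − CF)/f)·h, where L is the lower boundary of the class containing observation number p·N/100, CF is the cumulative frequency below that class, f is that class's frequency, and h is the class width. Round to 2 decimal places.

195.54

N = 102; target position k = 25/100 · 102 = 25.5.
Cumulative frequencies: 28, 53, 76, 102.
Observation 25.5 falls in the class 150 – <200.
L = 150, CF = 0, f = 28, h = 50.
P25 = 150 + ((25.5 − 0)/28)·50 = 150 + 45.5357 = 195.536.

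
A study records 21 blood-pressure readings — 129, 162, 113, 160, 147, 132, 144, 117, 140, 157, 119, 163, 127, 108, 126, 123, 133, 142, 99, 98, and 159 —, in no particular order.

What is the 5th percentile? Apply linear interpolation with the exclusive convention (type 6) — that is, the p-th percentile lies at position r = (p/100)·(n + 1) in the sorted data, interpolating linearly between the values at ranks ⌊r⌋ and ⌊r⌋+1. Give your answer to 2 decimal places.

Sorted: 98, 99, 108, 113, 117, 119, 123, 126, 127, 129, 132, 133, 140, 142, 144, 147, 157, 159, 160, 162, 163.
n = 21.
r = (5/100)·(21 + 1) = 1.1.
Rank 1 is 98 and rank 2 is 99.
Interpolate: 98 + 0.1·(99 − 98) = 98 + 0.1·1 = 98.1.

98.10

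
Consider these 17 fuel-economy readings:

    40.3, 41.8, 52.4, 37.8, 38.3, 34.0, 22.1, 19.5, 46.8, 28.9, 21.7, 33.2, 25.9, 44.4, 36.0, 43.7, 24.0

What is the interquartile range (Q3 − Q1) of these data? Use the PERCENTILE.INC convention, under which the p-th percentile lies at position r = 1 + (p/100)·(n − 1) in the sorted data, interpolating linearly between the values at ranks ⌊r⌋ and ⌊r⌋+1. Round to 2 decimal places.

15.90

Sorted: 19.5, 21.7, 22.1, 24.0, 25.9, 28.9, 33.2, 34.0, 36.0, 37.8, 38.3, 40.3, 41.8, 43.7, 44.4, 46.8, 52.4.
n = 17.
P25: r = 5 (integer) → 25.9.
P75: r = 13 (integer) → 41.8.
Difference: 41.8 − 25.9 = 15.9.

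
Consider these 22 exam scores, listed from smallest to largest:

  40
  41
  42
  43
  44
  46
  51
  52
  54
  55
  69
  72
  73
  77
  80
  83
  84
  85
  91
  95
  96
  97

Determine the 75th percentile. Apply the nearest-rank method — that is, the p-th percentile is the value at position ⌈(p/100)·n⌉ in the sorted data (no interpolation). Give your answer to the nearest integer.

n = 22.
Position = ⌈75/100 · 22⌉ = ⌈16.5⌉ = 17.
The value at rank 17 is 84.

84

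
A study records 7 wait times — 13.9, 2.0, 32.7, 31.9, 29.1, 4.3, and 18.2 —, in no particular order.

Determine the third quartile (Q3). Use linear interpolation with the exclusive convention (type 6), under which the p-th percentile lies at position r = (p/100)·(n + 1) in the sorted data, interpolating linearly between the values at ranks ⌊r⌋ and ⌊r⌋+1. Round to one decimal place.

Sorted: 2.0, 4.3, 13.9, 18.2, 29.1, 31.9, 32.7.
n = 7.
r = (75/100)·(7 + 1) = 6.
r is an integer, so P75 is the value at rank 6: 31.9.

31.9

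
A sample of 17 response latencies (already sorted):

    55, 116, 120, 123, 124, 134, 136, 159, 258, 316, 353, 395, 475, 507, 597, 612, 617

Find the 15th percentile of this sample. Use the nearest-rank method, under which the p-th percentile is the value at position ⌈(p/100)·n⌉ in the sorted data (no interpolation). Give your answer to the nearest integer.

n = 17.
Position = ⌈15/100 · 17⌉ = ⌈2.55⌉ = 3.
The value at rank 3 is 120.

120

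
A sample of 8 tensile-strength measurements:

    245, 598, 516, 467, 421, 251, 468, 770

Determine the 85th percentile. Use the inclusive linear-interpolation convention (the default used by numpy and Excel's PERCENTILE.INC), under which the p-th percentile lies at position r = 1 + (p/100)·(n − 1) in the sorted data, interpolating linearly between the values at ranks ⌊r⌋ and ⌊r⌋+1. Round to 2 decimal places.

593.90

Sorted: 245, 251, 421, 467, 468, 516, 598, 770.
n = 8.
r = 1 + (85/100)·(8 − 1) = 1 + 5.95 = 6.95.
Rank 6 is 516 and rank 7 is 598.
Interpolate: 516 + 0.95·(598 − 516) = 516 + 0.95·82 = 593.9.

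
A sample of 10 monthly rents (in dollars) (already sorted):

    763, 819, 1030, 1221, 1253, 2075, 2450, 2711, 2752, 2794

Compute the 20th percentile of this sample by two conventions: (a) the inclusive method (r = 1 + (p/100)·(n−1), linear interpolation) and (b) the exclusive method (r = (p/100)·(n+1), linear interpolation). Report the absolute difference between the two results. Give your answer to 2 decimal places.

126.60

n = 10.
(a) r = 2.8; between ranks 2 (819) and 3 (1030): 987.8.
(b) r = 2.2; between ranks 2 (819) and 3 (1030): 861.2.
|987.8 − 861.2| = 126.6.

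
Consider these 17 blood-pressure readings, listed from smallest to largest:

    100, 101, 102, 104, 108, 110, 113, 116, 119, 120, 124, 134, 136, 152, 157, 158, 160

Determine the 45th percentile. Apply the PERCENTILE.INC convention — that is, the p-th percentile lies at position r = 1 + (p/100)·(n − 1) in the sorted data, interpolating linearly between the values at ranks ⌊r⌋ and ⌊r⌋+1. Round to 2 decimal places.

116.60

n = 17.
r = 1 + (45/100)·(17 − 1) = 1 + 7.2 = 8.2.
Rank 8 is 116 and rank 9 is 119.
Interpolate: 116 + 0.2·(119 − 116) = 116 + 0.2·3 = 116.6.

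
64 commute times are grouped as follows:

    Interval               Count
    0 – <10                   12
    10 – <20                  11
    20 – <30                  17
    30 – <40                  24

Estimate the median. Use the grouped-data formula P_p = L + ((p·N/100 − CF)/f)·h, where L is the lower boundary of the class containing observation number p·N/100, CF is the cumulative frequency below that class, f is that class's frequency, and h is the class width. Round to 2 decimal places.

N = 64; target position k = 50/100 · 64 = 32.
Cumulative frequencies: 12, 23, 40, 64.
Observation 32 falls in the class 20 – <30.
L = 20, CF = 23, f = 17, h = 10.
P50 = 20 + ((32 − 23)/17)·10 = 20 + 5.29412 = 25.2941.

25.29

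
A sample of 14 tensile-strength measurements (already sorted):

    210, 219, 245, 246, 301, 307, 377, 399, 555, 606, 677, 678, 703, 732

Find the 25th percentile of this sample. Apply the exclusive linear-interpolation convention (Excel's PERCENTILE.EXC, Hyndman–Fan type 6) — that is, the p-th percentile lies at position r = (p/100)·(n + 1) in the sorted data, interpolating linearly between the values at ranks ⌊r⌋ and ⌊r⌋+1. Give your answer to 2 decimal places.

n = 14.
r = (25/100)·(14 + 1) = 3.75.
Rank 3 is 245 and rank 4 is 246.
Interpolate: 245 + 0.75·(246 − 245) = 245 + 0.75·1 = 245.75.

245.75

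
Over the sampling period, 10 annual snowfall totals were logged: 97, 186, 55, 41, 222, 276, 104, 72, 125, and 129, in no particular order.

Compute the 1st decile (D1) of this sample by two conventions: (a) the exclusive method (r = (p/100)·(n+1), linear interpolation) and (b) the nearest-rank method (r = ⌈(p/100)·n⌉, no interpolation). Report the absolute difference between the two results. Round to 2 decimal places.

Sorted: 41, 55, 72, 97, 104, 125, 129, 186, 222, 276.
n = 10.
(a) r = 1.1; between ranks 1 (41) and 2 (55): 42.4.
(b) the nearest-rank method: rank 1 → 41.
|42.4 − 41| = 1.4.

1.40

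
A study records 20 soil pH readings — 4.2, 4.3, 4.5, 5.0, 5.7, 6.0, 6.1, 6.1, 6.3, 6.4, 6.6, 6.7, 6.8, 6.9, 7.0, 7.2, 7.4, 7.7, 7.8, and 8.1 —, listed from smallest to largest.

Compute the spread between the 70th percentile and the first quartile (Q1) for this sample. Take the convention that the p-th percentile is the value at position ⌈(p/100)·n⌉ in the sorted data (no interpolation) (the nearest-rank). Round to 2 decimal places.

n = 20.
P25: rank ⌈25/100·20⌉ = 5 → 5.7.
P70: rank ⌈70/100·20⌉ = 14 → 6.9.
Difference: 6.9 − 5.7 = 1.2.

1.20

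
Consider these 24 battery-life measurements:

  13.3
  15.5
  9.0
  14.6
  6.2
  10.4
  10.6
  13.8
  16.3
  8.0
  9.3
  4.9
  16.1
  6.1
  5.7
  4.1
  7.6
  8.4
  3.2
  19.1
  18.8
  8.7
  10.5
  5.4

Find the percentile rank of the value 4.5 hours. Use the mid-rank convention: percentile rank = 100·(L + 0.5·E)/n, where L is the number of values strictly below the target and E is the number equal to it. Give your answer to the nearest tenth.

Sorted: 3.2, 4.1, 4.9, 5.4, 5.7, 6.1, 6.2, 7.6, 8.0, 8.4, 8.7, 9.0, 9.3, 10.4, 10.5, 10.6, 13.3, 13.8, 14.6, 15.5, 16.1, 16.3, 18.8, 19.1.
Count below 4.5: L = 2; count equal: E = 0; n = 24.
Percentile rank = 100·(2 + 0.5·0)/24 = 100·2/24 = 8.333.

8.3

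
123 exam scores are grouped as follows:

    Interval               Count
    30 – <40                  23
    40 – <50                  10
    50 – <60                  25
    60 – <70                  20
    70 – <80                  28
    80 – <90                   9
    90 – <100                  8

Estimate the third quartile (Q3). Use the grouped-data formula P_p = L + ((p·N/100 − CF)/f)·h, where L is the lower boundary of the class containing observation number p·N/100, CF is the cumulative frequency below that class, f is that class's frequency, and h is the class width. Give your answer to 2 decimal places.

75.09

N = 123; target position k = 75/100 · 123 = 92.25.
Cumulative frequencies: 23, 33, 58, 78, 106, 115, 123.
Observation 92.25 falls in the class 70 – <80.
L = 70, CF = 78, f = 28, h = 10.
P75 = 70 + ((92.25 − 78)/28)·10 = 70 + 5.08929 = 75.0893.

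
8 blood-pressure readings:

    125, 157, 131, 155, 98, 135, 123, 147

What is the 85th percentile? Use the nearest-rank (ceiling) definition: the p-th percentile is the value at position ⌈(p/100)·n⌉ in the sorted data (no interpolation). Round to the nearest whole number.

155

Sorted: 98, 123, 125, 131, 135, 147, 155, 157.
n = 8.
Position = ⌈85/100 · 8⌉ = ⌈6.8⌉ = 7.
The value at rank 7 is 155.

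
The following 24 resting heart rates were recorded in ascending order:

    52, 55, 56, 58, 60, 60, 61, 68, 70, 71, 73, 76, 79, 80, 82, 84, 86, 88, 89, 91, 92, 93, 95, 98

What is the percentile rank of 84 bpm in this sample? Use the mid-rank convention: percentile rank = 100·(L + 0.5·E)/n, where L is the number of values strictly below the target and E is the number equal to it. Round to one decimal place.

64.6

Count below 84: L = 15; count equal: E = 1; n = 24.
Percentile rank = 100·(15 + 0.5·1)/24 = 100·15.5/24 = 64.58.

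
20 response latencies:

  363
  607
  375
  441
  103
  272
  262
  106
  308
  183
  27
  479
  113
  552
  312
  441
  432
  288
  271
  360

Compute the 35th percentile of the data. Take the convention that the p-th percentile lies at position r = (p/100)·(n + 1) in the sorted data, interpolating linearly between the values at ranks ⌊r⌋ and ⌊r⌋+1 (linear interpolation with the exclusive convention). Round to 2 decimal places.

Sorted: 27, 103, 106, 113, 183, 262, 271, 272, 288, 308, 312, 360, 363, 375, 432, 441, 441, 479, 552, 607.
n = 20.
r = (35/100)·(20 + 1) = 7.35.
Rank 7 is 271 and rank 8 is 272.
Interpolate: 271 + 0.35·(272 − 271) = 271 + 0.35·1 = 271.35.

271.35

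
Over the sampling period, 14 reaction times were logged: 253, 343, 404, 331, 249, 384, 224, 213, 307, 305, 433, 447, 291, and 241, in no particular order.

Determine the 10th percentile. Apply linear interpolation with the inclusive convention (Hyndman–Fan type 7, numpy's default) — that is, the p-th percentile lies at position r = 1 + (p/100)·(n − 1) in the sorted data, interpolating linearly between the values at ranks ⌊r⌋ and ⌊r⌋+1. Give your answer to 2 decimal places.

Sorted: 213, 224, 241, 249, 253, 291, 305, 307, 331, 343, 384, 404, 433, 447.
n = 14.
r = 1 + (10/100)·(14 − 1) = 1 + 1.3 = 2.3.
Rank 2 is 224 and rank 3 is 241.
Interpolate: 224 + 0.3·(241 − 224) = 224 + 0.3·17 = 229.1.

229.10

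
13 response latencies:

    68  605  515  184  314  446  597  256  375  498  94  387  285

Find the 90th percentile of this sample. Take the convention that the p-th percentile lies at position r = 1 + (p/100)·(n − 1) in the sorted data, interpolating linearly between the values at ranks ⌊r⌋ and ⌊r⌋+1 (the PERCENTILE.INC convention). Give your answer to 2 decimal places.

580.60

Sorted: 68, 94, 184, 256, 285, 314, 375, 387, 446, 498, 515, 597, 605.
n = 13.
r = 1 + (90/100)·(13 − 1) = 1 + 10.8 = 11.8.
Rank 11 is 515 and rank 12 is 597.
Interpolate: 515 + 0.8·(597 − 515) = 515 + 0.8·82 = 580.6.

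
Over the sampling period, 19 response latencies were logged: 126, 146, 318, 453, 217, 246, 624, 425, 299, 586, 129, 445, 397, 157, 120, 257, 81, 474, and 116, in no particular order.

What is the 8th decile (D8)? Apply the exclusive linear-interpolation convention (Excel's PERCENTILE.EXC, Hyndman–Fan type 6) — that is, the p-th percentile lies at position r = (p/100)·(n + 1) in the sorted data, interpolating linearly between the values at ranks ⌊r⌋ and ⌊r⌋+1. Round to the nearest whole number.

Sorted: 81, 116, 120, 126, 129, 146, 157, 217, 246, 257, 299, 318, 397, 425, 445, 453, 474, 586, 624.
n = 19.
r = (80/100)·(19 + 1) = 16.
r is an integer, so P80 is the value at rank 16: 453.

453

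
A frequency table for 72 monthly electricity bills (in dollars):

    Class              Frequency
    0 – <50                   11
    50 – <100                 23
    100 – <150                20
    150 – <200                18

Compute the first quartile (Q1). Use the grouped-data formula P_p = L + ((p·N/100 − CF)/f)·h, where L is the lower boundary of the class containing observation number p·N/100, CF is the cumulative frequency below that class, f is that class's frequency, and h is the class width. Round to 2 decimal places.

N = 72; target position k = 25/100 · 72 = 18.
Cumulative frequencies: 11, 34, 54, 72.
Observation 18 falls in the class 50 – <100.
L = 50, CF = 11, f = 23, h = 50.
P25 = 50 + ((18 − 11)/23)·50 = 50 + 15.2174 = 65.2174.

65.22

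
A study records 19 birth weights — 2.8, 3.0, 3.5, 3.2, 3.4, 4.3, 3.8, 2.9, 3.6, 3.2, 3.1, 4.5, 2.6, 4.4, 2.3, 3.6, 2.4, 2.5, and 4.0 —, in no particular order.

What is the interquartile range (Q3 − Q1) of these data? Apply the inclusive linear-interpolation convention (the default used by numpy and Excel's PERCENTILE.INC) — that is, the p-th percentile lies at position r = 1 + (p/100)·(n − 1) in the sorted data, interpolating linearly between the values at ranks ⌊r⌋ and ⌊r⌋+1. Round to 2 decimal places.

0.85

Sorted: 2.3, 2.4, 2.5, 2.6, 2.8, 2.9, 3.0, 3.1, 3.2, 3.2, 3.4, 3.5, 3.6, 3.6, 3.8, 4.0, 4.3, 4.4, 4.5.
n = 19.
P25: r = 5.5; ranks 5–6 are 2.8, 2.9; interpolating gives 2.85.
P75: r = 14.5; ranks 14–15 are 3.6, 3.8; interpolating gives 3.7.
Difference: 3.7 − 2.85 = 0.85.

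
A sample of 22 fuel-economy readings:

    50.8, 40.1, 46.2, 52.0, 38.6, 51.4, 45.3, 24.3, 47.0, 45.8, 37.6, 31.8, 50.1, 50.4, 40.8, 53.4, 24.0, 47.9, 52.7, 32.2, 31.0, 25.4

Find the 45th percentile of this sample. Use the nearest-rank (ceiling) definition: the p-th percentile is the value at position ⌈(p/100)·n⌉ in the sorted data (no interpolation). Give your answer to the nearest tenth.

Sorted: 24.0, 24.3, 25.4, 31.0, 31.8, 32.2, 37.6, 38.6, 40.1, 40.8, 45.3, 45.8, 46.2, 47.0, 47.9, 50.1, 50.4, 50.8, 51.4, 52.0, 52.7, 53.4.
n = 22.
Position = ⌈45/100 · 22⌉ = ⌈9.9⌉ = 10.
The value at rank 10 is 40.8.

40.8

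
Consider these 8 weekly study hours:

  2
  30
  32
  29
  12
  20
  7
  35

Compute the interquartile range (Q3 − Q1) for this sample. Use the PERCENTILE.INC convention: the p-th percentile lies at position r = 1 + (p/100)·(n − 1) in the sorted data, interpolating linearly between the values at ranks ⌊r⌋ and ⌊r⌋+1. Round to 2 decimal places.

19.75

Sorted: 2, 7, 12, 20, 29, 30, 32, 35.
n = 8.
P25: r = 2.75; ranks 2–3 are 7, 12; interpolating gives 10.75.
P75: r = 6.25; ranks 6–7 are 30, 32; interpolating gives 30.5.
Difference: 30.5 − 10.75 = 19.75.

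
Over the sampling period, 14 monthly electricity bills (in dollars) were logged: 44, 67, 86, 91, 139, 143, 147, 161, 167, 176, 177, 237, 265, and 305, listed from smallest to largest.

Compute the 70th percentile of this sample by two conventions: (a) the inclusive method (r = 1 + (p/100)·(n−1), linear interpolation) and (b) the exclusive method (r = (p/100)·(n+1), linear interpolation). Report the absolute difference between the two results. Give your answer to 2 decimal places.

n = 14.
(a) r = 10.1; between ranks 10 (176) and 11 (177): 176.1.
(b) r = 10.5; between ranks 10 (176) and 11 (177): 176.5.
|176.1 − 176.5| = 0.4.

0.40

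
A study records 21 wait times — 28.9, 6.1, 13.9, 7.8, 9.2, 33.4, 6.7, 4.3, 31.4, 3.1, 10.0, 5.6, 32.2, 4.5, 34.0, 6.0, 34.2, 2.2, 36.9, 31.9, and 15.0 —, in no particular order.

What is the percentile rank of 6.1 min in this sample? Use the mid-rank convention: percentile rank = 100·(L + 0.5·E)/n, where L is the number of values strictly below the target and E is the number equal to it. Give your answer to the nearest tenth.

Sorted: 2.2, 3.1, 4.3, 4.5, 5.6, 6.0, 6.1, 6.7, 7.8, 9.2, 10.0, 13.9, 15.0, 28.9, 31.4, 31.9, 32.2, 33.4, 34.0, 34.2, 36.9.
Count below 6.1: L = 6; count equal: E = 1; n = 21.
Percentile rank = 100·(6 + 0.5·1)/21 = 100·6.5/21 = 30.95.

31.0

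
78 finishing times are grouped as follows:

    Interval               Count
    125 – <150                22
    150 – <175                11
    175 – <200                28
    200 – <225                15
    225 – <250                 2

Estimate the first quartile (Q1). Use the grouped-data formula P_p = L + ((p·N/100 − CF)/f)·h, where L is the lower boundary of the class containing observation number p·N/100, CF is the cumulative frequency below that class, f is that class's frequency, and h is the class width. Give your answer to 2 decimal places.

147.16

N = 78; target position k = 25/100 · 78 = 19.5.
Cumulative frequencies: 22, 33, 61, 76, 78.
Observation 19.5 falls in the class 125 – <150.
L = 125, CF = 0, f = 22, h = 25.
P25 = 125 + ((19.5 − 0)/22)·25 = 125 + 22.1591 = 147.159.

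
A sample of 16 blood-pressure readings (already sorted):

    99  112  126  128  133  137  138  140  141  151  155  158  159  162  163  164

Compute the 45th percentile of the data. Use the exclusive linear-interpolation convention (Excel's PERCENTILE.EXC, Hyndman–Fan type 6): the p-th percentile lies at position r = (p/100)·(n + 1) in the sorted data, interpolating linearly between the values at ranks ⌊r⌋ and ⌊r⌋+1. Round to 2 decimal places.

n = 16.
r = (45/100)·(16 + 1) = 7.65.
Rank 7 is 138 and rank 8 is 140.
Interpolate: 138 + 0.65·(140 − 138) = 138 + 0.65·2 = 139.3.

139.30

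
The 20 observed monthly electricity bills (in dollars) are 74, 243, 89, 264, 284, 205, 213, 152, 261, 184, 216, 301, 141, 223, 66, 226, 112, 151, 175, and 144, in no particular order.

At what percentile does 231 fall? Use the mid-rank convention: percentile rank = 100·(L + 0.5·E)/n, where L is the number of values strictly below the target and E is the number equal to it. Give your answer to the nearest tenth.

Sorted: 66, 74, 89, 112, 141, 144, 151, 152, 175, 184, 205, 213, 216, 223, 226, 243, 261, 264, 284, 301.
Count below 231: L = 15; count equal: E = 0; n = 20.
Percentile rank = 100·(15 + 0.5·0)/20 = 100·15/20 = 75.

75.0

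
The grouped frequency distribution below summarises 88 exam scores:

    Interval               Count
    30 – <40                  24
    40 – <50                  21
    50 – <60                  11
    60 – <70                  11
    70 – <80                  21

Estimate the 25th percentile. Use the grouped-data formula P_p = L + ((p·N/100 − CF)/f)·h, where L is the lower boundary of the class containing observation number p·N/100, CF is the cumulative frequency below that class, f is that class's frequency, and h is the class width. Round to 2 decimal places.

39.17

N = 88; target position k = 25/100 · 88 = 22.
Cumulative frequencies: 24, 45, 56, 67, 88.
Observation 22 falls in the class 30 – <40.
L = 30, CF = 0, f = 24, h = 10.
P25 = 30 + ((22 − 0)/24)·10 = 30 + 9.16667 = 39.1667.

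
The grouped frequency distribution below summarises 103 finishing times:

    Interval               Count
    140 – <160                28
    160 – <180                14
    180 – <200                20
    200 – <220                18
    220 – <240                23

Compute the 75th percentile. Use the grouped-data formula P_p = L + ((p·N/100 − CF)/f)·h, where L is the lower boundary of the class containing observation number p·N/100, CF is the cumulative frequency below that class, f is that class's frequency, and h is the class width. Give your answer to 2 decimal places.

216.94

N = 103; target position k = 75/100 · 103 = 77.25.
Cumulative frequencies: 28, 42, 62, 80, 103.
Observation 77.25 falls in the class 200 – <220.
L = 200, CF = 62, f = 18, h = 20.
P75 = 200 + ((77.25 − 62)/18)·20 = 200 + 16.9444 = 216.944.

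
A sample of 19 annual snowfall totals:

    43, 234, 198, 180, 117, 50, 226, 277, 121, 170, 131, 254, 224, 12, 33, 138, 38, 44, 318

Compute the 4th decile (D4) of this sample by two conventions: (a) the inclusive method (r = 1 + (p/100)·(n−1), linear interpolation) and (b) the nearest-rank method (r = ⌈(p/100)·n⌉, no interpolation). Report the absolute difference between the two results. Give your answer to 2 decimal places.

2.00

Sorted: 12, 33, 38, 43, 44, 50, 117, 121, 131, 138, 170, 180, 198, 224, 226, 234, 254, 277, 318.
n = 19.
(a) r = 8.2; between ranks 8 (121) and 9 (131): 123.
(b) the nearest-rank method: rank 8 → 121.
|123 − 121| = 2.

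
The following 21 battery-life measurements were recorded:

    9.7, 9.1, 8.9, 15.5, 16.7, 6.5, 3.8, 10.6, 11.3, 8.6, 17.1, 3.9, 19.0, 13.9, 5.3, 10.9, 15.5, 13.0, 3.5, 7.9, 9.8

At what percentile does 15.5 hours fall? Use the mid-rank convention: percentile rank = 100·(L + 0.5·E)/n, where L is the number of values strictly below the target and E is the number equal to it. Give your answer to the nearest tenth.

81.0

Sorted: 3.5, 3.8, 3.9, 5.3, 6.5, 7.9, 8.6, 8.9, 9.1, 9.7, 9.8, 10.6, 10.9, 11.3, 13.0, 13.9, 15.5, 15.5, 16.7, 17.1, 19.0.
Count below 15.5: L = 16; count equal: E = 2; n = 21.
Percentile rank = 100·(16 + 0.5·2)/21 = 100·17/21 = 80.95.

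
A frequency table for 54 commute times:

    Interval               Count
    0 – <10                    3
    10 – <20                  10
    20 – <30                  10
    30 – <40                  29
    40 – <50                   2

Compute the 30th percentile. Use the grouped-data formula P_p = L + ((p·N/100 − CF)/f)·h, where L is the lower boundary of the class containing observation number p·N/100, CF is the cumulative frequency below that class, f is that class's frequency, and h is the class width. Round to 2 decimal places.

23.20

N = 54; target position k = 30/100 · 54 = 16.2.
Cumulative frequencies: 3, 13, 23, 52, 54.
Observation 16.2 falls in the class 20 – <30.
L = 20, CF = 13, f = 10, h = 10.
P30 = 20 + ((16.2 − 13)/10)·10 = 20 + 3.2 = 23.2.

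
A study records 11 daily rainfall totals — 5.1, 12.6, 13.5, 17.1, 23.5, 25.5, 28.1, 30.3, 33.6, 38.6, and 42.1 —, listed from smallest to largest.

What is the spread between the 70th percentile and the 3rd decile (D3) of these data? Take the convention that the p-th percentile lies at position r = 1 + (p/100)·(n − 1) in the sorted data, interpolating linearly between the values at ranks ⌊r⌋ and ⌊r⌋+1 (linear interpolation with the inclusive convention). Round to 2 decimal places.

13.20

n = 11.
P30: r = 4 (integer) → 17.1.
P70: r = 8 (integer) → 30.3.
Difference: 30.3 − 17.1 = 13.2.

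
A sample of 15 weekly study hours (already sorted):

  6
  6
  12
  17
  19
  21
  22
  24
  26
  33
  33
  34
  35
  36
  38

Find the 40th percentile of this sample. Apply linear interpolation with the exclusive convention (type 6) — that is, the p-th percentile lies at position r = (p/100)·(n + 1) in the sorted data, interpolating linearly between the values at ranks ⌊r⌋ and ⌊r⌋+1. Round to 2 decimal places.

n = 15.
r = (40/100)·(15 + 1) = 6.4.
Rank 6 is 21 and rank 7 is 22.
Interpolate: 21 + 0.4·(22 − 21) = 21 + 0.4·1 = 21.4.

21.40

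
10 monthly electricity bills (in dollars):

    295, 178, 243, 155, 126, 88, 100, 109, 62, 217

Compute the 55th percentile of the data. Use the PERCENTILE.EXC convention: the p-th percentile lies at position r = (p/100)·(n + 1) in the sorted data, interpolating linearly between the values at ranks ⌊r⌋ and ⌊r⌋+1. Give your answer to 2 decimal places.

Sorted: 62, 88, 100, 109, 126, 155, 178, 217, 243, 295.
n = 10.
r = (55/100)·(10 + 1) = 6.05.
Rank 6 is 155 and rank 7 is 178.
Interpolate: 155 + 0.05·(178 − 155) = 155 + 0.05·23 = 156.15.

156.15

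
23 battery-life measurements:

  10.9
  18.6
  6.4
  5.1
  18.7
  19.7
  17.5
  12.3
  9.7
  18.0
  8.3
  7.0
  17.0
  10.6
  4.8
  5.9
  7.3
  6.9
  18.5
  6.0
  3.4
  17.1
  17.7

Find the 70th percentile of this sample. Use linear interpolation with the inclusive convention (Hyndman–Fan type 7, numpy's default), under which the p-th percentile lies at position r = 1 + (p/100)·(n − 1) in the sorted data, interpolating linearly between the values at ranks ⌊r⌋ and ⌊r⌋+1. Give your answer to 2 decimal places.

17.26

Sorted: 3.4, 4.8, 5.1, 5.9, 6.0, 6.4, 6.9, 7.0, 7.3, 8.3, 9.7, 10.6, 10.9, 12.3, 17.0, 17.1, 17.5, 17.7, 18.0, 18.5, 18.6, 18.7, 19.7.
n = 23.
r = 1 + (70/100)·(23 − 1) = 1 + 15.4 = 16.4.
Rank 16 is 17.1 and rank 17 is 17.5.
Interpolate: 17.1 + 0.4·(17.5 − 17.1) = 17.1 + 0.4·0.4 = 17.26.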